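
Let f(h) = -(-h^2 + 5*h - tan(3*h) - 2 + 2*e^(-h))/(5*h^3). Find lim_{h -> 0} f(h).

28/15

Substitution gives 0/0 (the numerator vanishes to order 3).
Expand each term to order h^3: the coefficient of h^3 in −tan(3h) is -9 and in 2·e^(-h) is -1/3.
Lower-order terms cancel with the polynomial part, so the numerator is (-28/3)·h^3 + o(h^3), and the limit is (-28/3)/(-5) = 28/15.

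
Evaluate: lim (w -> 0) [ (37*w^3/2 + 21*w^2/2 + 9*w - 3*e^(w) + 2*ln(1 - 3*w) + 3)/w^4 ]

Substitution gives 0/0 (the numerator vanishes to order 4).
Expand each term to order w^4: the coefficient of w^4 in 2·ln(1 - 3w) is -81/2 and in -3·e^(w) is -1/8.
Lower-order terms cancel with the polynomial part, so the numerator is (-325/8)·w^4 + o(w^4), and the limit is (-325/8)/(1) = -325/8.

-325/8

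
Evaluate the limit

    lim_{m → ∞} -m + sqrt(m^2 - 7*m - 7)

This has the form ∞ − ∞. Multiply and divide by the conjugate √(m^2 - 7*m - 7) + m.
That gives (-7m - 7) / (√(m^2 - 7*m - 7) + m).
Divide numerator and denominator by m: the limit is -7/(2·1) = -7/2.

-7/2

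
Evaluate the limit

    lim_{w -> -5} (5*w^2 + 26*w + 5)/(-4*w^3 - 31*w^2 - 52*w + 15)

4/7

At w = -5 both the top and bottom vanish — a removable singularity. Factoring out (w + 5) from each leaves (5*w + 1)/(-4*w^2 - 11*w + 3), which at w = -5 equals 4/7.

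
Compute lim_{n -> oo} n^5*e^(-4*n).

0

Write as n^5/e^{4n}, an ∞/∞ form.
Exponential growth dominates any polynomial, so repeated L'Hôpital (or the standard result) gives 0.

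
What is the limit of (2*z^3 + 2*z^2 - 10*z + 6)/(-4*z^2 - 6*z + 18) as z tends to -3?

At z = -3 both the top and bottom vanish — a removable singularity. Factoring out (z + 3) from each leaves (2*z^2 - 4*z + 2)/(6 - 4*z), which at z = -3 equals 16/9.

16/9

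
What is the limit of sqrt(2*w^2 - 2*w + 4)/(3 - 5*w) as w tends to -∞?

For large |w|, √(2*w^2 - 2*w + 4) ≈ √2·|w| and the denominator ≈ -5w.
Since w → −∞, |w| = −w, giving −√2/(-5) = √(2)/5.

√(2)/5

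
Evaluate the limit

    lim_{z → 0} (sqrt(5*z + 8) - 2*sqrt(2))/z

5*√(2)/8

Substitution gives 0/0. Multiply numerator and denominator by the conjugate √(8 + 5z) + √8.
The numerator becomes (8 + 5z) − 8 = 5z, so the expression simplifies to 5/(√(8 + 5z) + √8).
Letting z → 0 gives 5/(2√8) = 5*√(2)/8.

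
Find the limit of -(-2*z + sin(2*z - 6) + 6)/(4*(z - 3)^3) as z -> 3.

Direct substitution gives 0/0.
Apply L'Hôpital: lim (2*cos(2*z - 6) - 2)/(-12*(z - 3)^2), still 0/0.
Apply L'Hôpital: lim (-4*sin(2*z - 6))/(72 - 24*z), still 0/0.
After 3 applications of L'Hôpital's rule the quotient is (-8*cos(2*z - 6))/(-24); substituting z = 3 gives 1/3.

1/3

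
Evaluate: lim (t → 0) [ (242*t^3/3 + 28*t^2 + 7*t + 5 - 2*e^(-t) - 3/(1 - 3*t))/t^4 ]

Substitution gives 0/0 (the numerator vanishes to order 4).
Expand each term to order t^4: the coefficient of t^4 in -2·e^(-t) is -1/12 and in -3·1/(1 - 3t) is -243.
Lower-order terms cancel with the polynomial part, so the numerator is (-2917/12)·t^4 + o(t^4), and the limit is (-2917/12)/(1) = -2917/12.

-2917/12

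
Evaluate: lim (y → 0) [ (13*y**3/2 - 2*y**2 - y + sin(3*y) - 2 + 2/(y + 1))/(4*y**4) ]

Substitution gives 0/0; apply L'Hôpital's rule 4 times.
After differentiating numerator and denominator 4 times the quotient is (81*sin(3*y) + 48/(y + 1)^5)/(96); at y = 0 this is 1/2.

1/2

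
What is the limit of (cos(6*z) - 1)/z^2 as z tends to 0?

-18

Direct substitution gives 0/0.
Apply L'Hôpital: lim (-6*sin(6*z))/(2*z), still 0/0.
After 2 applications of L'Hôpital's rule the quotient is (-36*cos(6*z))/(2); substituting z = 0 gives -18.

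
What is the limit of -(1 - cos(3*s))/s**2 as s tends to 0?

-9/2

Substitution gives 0/0.
Use (1 − cos u)/u² → 1/2 with u = 3s: the limit is 3²/(2·(-1)) = -9/2.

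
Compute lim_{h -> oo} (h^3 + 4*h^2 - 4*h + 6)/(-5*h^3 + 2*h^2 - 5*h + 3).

-1/5

Numerator and denominator both have degree 3.
Dividing every term by h^3, all lower-order terms vanish and the limit is the ratio of leading coefficients, 1/(-5) = -1/5.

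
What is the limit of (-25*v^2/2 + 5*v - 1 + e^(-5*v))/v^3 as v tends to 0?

Direct substitution gives 0/0.
Apply L'Hôpital: lim (-25*v + 5 - 5*e^(-5*v))/(3*v^2), still 0/0.
Apply L'Hôpital: lim (-25 + 25*e^(-5*v))/(6*v), still 0/0.
After 3 applications of L'Hôpital's rule the quotient is (-125*e^(-5*v))/(6); substituting v = 0 gives -125/6.

-125/6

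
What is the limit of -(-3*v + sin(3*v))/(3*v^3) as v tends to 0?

Direct substitution gives 0/0.
Apply L'Hôpital: lim (3*cos(3*v) - 3)/(-9*v^2), still 0/0.
Apply L'Hôpital: lim (-9*sin(3*v))/(-18*v), still 0/0.
After 3 applications of L'Hôpital's rule the quotient is (-27*cos(3*v))/(-18); substituting v = 0 gives 3/2.

3/2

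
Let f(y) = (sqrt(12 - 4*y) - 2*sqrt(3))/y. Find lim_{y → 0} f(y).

A 0/0 form; rationalise with √(12 - 4y) + √12. This collapses the numerator to -4y, leaving -4/(√(12 - 4y) + √12) → -4/(2√12) = -√(3)/3.

-√(3)/3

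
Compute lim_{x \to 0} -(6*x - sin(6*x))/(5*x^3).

Direct substitution gives 0/0.
Apply L'Hôpital: lim (6 - 6*cos(6*x))/(-15*x^2), still 0/0.
Apply L'Hôpital: lim (36*sin(6*x))/(-30*x), still 0/0.
After 3 applications of L'Hôpital's rule the quotient is (216*cos(6*x))/(-30); substituting x = 0 gives -36/5.

-36/5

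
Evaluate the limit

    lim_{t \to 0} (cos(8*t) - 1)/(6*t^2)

-16/3

Direct substitution gives 0/0.
Apply L'Hôpital: lim (-8*sin(8*t))/(12*t), still 0/0.
After 2 applications of L'Hôpital's rule the quotient is (-64*cos(8*t))/(12); substituting t = 0 gives -16/3.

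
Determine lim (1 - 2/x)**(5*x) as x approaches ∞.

e^(-10)

The base → 1 and the exponent → ∞: a 1^∞ form.
Take logarithms: (5x)·ln(1 - 2/x). Since ln(1+u) ~ u for small u, this behaves like (5x)·(-2/x) → -10.
So the limit is e^(-10).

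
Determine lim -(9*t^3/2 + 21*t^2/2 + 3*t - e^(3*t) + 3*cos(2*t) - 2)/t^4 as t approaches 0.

Substitution gives 0/0 (the numerator vanishes to order 4).
Expand each term to order t^4: the coefficient of t^4 in 3·cos(2t) is 2 and in −e^(3t) is -27/8.
Lower-order terms cancel with the polynomial part, so the numerator is (-11/8)·t^4 + o(t^4), and the limit is (-11/8)/(-1) = 11/8.

11/8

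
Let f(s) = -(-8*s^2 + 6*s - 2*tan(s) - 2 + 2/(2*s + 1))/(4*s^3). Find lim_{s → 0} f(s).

25/6

Substitution gives 0/0; apply L'Hôpital's rule 3 times.
After differentiating numerator and denominator 3 times the quotient is (8/cos(s)^2 - 12/cos(s)^4 - 96/(2*s + 1)^4)/(-24); at s = 0 this is 25/6.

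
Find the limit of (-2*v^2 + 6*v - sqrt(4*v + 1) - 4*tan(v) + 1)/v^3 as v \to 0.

-16/3

Substitution gives 0/0 (the numerator vanishes to order 3).
Expand each term to order v^3: the coefficient of v^3 in −√(1 + 4v) is -4 and in -4·tan(v) is -4/3.
Lower-order terms cancel with the polynomial part, so the numerator is (-16/3)·v^3 + o(v^3), and the limit is (-16/3)/(1) = -16/3.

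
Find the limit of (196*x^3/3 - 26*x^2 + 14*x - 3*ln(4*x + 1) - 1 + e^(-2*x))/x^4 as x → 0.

578/3

Substitution gives 0/0; apply L'Hôpital's rule 4 times.
After differentiating numerator and denominator 4 times the quotient is (16*e^(-2*x) + 4608/(4*x + 1)^4)/(24); at x = 0 this is 578/3.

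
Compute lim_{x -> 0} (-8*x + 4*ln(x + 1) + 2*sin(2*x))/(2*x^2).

-1

Substitution gives 0/0 (the numerator vanishes to order 2).
Expand each term to order x^2: the coefficient of x^2 in 2·sin(2x) is 0 and in 4·ln(1 + x) is -2.
Lower-order terms cancel with the polynomial part, so the numerator is (-2)·x^2 + o(x^2), and the limit is (-2)/(2) = -1.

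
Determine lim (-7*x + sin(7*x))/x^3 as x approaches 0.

-343/6

Direct substitution gives 0/0.
Apply L'Hôpital: lim (7*cos(7*x) - 7)/(3*x^2), still 0/0.
Apply L'Hôpital: lim (-49*sin(7*x))/(6*x), still 0/0.
After 3 applications of L'Hôpital's rule the quotient is (-343*cos(7*x))/(6); substituting x = 0 gives -343/6.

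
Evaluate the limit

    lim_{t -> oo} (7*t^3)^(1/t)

1

Base → ∞ and exponent → 0: an ∞^0 form.
Take logs: (1/t)·ln(7·t^3) = (ln 7 + 3·ln t)/t → 0.
So the limit is e^0 = 1.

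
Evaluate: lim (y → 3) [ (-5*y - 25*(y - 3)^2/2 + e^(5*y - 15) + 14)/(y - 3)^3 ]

125/6

Direct substitution gives 0/0.
Apply L'Hôpital: lim (-25*y + 5*e^(5*y - 15) + 70)/(3*(y - 3)^2), still 0/0.
Apply L'Hôpital: lim (25*e^(5*y - 15) - 25)/(6*y - 18), still 0/0.
After 3 applications of L'Hôpital's rule the quotient is (125*e^(5*y - 15))/(6); substituting y = 3 gives 125/6.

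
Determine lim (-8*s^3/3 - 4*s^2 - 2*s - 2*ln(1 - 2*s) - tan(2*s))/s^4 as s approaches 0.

8

Substitution gives 0/0 (the numerator vanishes to order 4).
Expand each term to order s^4: the coefficient of s^4 in -2·ln(1 - 2s) is 8 and in −tan(2s) is 0.
Lower-order terms cancel with the polynomial part, so the numerator is (8)·s^4 + o(s^4), and the limit is (8)/(1) = 8.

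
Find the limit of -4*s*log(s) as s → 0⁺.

0

This is a 0·(−∞) form. Rewrite as -4·ln(s) / s^(−1) and apply L'Hôpital:
the derivative quotient is -4·(1/s) / (−1·s^(−2)) = (4/1)·s^1 → 0.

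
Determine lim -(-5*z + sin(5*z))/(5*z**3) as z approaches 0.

Direct substitution gives 0/0.
Apply L'Hôpital: lim (5*cos(5*z) - 5)/(-15*z^2), still 0/0.
Apply L'Hôpital: lim (-25*sin(5*z))/(-30*z), still 0/0.
After 3 applications of L'Hôpital's rule the quotient is (-125*cos(5*z))/(-30); substituting z = 0 gives 25/6.

25/6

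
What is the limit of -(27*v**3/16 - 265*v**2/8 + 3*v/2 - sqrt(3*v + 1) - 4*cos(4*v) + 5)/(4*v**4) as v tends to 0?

15169/1536

Substitution gives 0/0 (the numerator vanishes to order 4).
Expand each term to order v^4: the coefficient of v^4 in −√(1 + 3v) is 405/128 and in -4·cos(4v) is -128/3.
Lower-order terms cancel with the polynomial part, so the numerator is (-15169/384)·v^4 + o(v^4), and the limit is (-15169/384)/(-4) = 15169/1536.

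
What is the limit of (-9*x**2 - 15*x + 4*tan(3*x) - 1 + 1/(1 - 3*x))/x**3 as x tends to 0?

Substitution gives 0/0 (the numerator vanishes to order 3).
Expand each term to order x^3: the coefficient of x^3 in 1/(1 - 3x) is 27 and in 4·tan(3x) is 36.
Lower-order terms cancel with the polynomial part, so the numerator is (63)·x^3 + o(x^3), and the limit is (63)/(1) = 63.

63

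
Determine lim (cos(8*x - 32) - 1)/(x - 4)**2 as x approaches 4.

-32

Direct substitution gives 0/0.
Apply L'Hôpital: lim (-8*sin(8*x - 32))/(2*x - 8), still 0/0.
After 2 applications of L'Hôpital's rule the quotient is (-64*cos(8*x - 32))/(2); substituting x = 4 gives -32.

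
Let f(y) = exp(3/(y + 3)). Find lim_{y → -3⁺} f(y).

As y → -3⁺, 3/(y + 3) → +∞, so e^(3/(y + 3)) → ∞.

∞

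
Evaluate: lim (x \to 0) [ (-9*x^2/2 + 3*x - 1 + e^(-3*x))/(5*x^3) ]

Direct substitution gives 0/0.
Apply L'Hôpital: lim (-9*x + 3 - 3*e^(-3*x))/(15*x^2), still 0/0.
Apply L'Hôpital: lim (-9 + 9*e^(-3*x))/(30*x), still 0/0.
After 3 applications of L'Hôpital's rule the quotient is (-27*e^(-3*x))/(30); substituting x = 0 gives -9/10.

-9/10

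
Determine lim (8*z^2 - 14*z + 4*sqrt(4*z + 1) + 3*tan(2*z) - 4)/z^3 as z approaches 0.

24

Substitution gives 0/0 (the numerator vanishes to order 3).
Expand each term to order z^3: the coefficient of z^3 in 4·√(1 + 4z) is 16 and in 3·tan(2z) is 8.
Lower-order terms cancel with the polynomial part, so the numerator is (24)·z^3 + o(z^3), and the limit is (24)/(1) = 24.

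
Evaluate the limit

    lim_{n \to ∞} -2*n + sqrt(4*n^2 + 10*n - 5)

5/2

An ∞ − ∞ form. Rationalising with the conjugate, the difference becomes (10n - 5) / (√(4*n^2 + 10*n - 5) + 2n).
For large n the denominator behaves like 2·2n, so the quotient tends to 10/4 = 5/2.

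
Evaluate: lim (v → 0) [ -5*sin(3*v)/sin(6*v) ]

-5/2

Substitution gives 0/0.
Divide numerator and denominator by v: sin(3v)/v → 3 and sin(6v)/v → 6, so the limit is -5·3/6 = -5/2.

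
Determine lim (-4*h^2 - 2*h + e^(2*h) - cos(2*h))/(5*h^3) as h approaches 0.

4/15

Substitution gives 0/0 (the numerator vanishes to order 3).
Expand each term to order h^3: the coefficient of h^3 in −cos(2h) is 0 and in e^(2h) is 4/3.
Lower-order terms cancel with the polynomial part, so the numerator is (4/3)·h^3 + o(h^3), and the limit is (4/3)/(5) = 4/15.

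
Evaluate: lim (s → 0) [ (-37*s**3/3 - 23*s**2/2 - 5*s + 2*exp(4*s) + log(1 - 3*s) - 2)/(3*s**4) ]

13/36

Substitution gives 0/0; apply L'Hôpital's rule 4 times.
After differentiating numerator and denominator 4 times the quotient is (512*e^(4*s) - 486/(3*s - 1)^4)/(72); at s = 0 this is 13/36.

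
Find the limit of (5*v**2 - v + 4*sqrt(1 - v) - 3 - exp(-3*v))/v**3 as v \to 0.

17/4

Substitution gives 0/0; apply L'Hôpital's rule 3 times.
After differentiating numerator and denominator 3 times the quotient is (27*e^(-3*v) - 3/(2*(1 - v)^(5/2)))/(6); at v = 0 this is 17/4.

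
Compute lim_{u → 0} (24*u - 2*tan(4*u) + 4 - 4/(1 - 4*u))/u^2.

Substitution gives 0/0 (the numerator vanishes to order 2).
Expand each term to order u^2: the coefficient of u^2 in -2·tan(4u) is 0 and in -4·1/(1 - 4u) is -64.
Lower-order terms cancel with the polynomial part, so the numerator is (-64)·u^2 + o(u^2), and the limit is (-64)/(1) = -64.

-64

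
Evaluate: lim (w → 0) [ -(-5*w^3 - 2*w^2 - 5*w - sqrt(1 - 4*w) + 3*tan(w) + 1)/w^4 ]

Substitution gives 0/0 (the numerator vanishes to order 4).
Expand each term to order w^4: the coefficient of w^4 in −√(1 - 4w) is 10 and in 3·tan(w) is 0.
Lower-order terms cancel with the polynomial part, so the numerator is (10)·w^4 + o(w^4), and the limit is (10)/(-1) = -10.

-10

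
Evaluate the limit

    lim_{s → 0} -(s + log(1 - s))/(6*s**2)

Direct substitution gives 0/0.
Apply L'Hôpital: lim (1 - 1/(1 - s))/(-12*s), still 0/0.
After 2 applications of L'Hôpital's rule the quotient is (-1/(1 - s)^2)/(-12); substituting s = 0 gives 1/12.

1/12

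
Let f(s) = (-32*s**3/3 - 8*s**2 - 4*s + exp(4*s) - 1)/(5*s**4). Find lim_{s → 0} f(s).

Direct substitution gives 0/0.
Apply L'Hôpital: lim (-32*s^2 - 16*s + 4*e^(4*s) - 4)/(20*s^3), still 0/0.
Apply L'Hôpital: lim (-64*s + 16*e^(4*s) - 16)/(60*s^2), still 0/0.
Apply L'Hôpital: lim (64*e^(4*s) - 64)/(120*s), still 0/0.
After 4 applications of L'Hôpital's rule the quotient is (256*e^(4*s))/(120); substituting s = 0 gives 32/15.

32/15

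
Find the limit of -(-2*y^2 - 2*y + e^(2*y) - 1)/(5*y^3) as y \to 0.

-4/15

Direct substitution gives 0/0.
Apply L'Hôpital: lim (-4*y + 2*e^(2*y) - 2)/(-15*y^2), still 0/0.
Apply L'Hôpital: lim (4*e^(2*y) - 4)/(-30*y), still 0/0.
After 3 applications of L'Hôpital's rule the quotient is (8*e^(2*y))/(-30); substituting y = 0 gives -4/15.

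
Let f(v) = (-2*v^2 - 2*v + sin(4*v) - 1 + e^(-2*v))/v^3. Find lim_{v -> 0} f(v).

-12

Substitution gives 0/0 (the numerator vanishes to order 3).
Expand each term to order v^3: the coefficient of v^3 in sin(4v) is -32/3 and in e^(-2v) is -4/3.
Lower-order terms cancel with the polynomial part, so the numerator is (-12)·v^3 + o(v^3), and the limit is (-12)/(1) = -12.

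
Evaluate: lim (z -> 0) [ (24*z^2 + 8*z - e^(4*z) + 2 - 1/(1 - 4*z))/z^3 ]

-224/3

Substitution gives 0/0 (the numerator vanishes to order 3).
Expand each term to order z^3: the coefficient of z^3 in −e^(4z) is -32/3 and in −1/(1 - 4z) is -64.
Lower-order terms cancel with the polynomial part, so the numerator is (-224/3)·z^3 + o(z^3), and the limit is (-224/3)/(1) = -224/3.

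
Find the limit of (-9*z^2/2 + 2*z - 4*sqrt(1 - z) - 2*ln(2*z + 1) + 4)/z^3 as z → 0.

-61/12

Substitution gives 0/0; apply L'Hôpital's rule 3 times.
After differentiating numerator and denominator 3 times the quotient is (-32/(2*z + 1)^3 + 3/(2*(1 - z)^(5/2)))/(6); at z = 0 this is -61/12.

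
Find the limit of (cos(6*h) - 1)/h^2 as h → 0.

-18

Direct substitution gives 0/0.
Apply L'Hôpital: lim (-6*sin(6*h))/(2*h), still 0/0.
After 2 applications of L'Hôpital's rule the quotient is (-36*cos(6*h))/(2); substituting h = 0 gives -18.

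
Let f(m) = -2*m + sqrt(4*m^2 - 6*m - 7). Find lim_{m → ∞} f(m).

An ∞ − ∞ form. Rationalising with the conjugate, the difference becomes (-6m - 7) / (√(4*m^2 - 6*m - 7) + 2m).
For large m the denominator behaves like 2·2m, so the quotient tends to -6/4 = -3/2.

-3/2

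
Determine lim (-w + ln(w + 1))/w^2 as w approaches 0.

Direct substitution gives 0/0.
Apply L'Hôpital: lim (-1 + 1/(w + 1))/(2*w), still 0/0.
After 2 applications of L'Hôpital's rule the quotient is (-1/(w + 1)^2)/(2); substituting w = 0 gives -1/2.

-1/2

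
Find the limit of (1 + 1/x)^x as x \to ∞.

e

The base → 1 and the exponent → ∞: a 1^∞ form.
Take logarithms: (x)·ln(1 + 1/x). Since ln(1+u) ~ u for small u, this behaves like (x)·(1/x) → 1.
So the limit is e^(1).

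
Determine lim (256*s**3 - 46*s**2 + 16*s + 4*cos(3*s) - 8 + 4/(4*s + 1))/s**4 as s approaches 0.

2075/2

Substitution gives 0/0 (the numerator vanishes to order 4).
Expand each term to order s^4: the coefficient of s^4 in 4·cos(3s) is 27/2 and in 4·1/(1 + 4s) is 1024.
Lower-order terms cancel with the polynomial part, so the numerator is (2075/2)·s^4 + o(s^4), and the limit is (2075/2)/(1) = 2075/2.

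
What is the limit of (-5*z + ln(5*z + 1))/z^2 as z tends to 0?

-25/2

Direct substitution gives 0/0.
Apply L'Hôpital: lim (-5 + 5/(5*z + 1))/(2*z), still 0/0.
After 2 applications of L'Hôpital's rule the quotient is (-25/(5*z + 1)^2)/(2); substituting z = 0 gives -25/2.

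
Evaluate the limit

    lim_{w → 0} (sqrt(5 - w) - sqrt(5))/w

Substitution gives 0/0. Multiply numerator and denominator by the conjugate √(5 - w) + √5.
The numerator becomes (5 - w) − 5 = -w, so the expression simplifies to -1/(√(5 - w) + √5).
Letting w → 0 gives -1/(2√5) = -√(5)/10.

-√(5)/10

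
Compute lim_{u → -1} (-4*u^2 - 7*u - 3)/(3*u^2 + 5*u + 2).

-1

Direct substitution gives 0/0, so factor. Both numerator and denominator have (u + 1) as a factor.
After cancelling, the expression reduces to (-4*u - 3)/(3*u + 2).
Substituting u = -1 gives -1.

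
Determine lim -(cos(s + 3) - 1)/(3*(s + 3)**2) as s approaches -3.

Direct substitution gives 0/0.
Apply L'Hôpital: lim (-sin(s + 3))/(-6*s - 18), still 0/0.
After 2 applications of L'Hôpital's rule the quotient is (-cos(s + 3))/(-6); substituting s = -3 gives 1/6.

1/6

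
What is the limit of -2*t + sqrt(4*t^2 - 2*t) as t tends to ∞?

-1/2

An ∞ − ∞ form. Rationalising with the conjugate, the difference becomes (-2t) / (√(4*t^2 - 2*t) + 2t).
For large t the denominator behaves like 2·2t, so the quotient tends to -2/4 = -1/2.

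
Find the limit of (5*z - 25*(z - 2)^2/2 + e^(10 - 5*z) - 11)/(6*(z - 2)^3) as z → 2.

Direct substitution gives 0/0.
Apply L'Hôpital: lim (-25*z - 5*e^(10 - 5*z) + 55)/(18*(z - 2)^2), still 0/0.
Apply L'Hôpital: lim (25*e^(10 - 5*z) - 25)/(36*z - 72), still 0/0.
After 3 applications of L'Hôpital's rule the quotient is (-125*e^(10 - 5*z))/(36); substituting z = 2 gives -125/36.

-125/36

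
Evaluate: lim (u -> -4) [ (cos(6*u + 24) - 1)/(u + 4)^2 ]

-18

Direct substitution gives 0/0.
Apply L'Hôpital: lim (-6*sin(6*u + 24))/(2*u + 8), still 0/0.
After 2 applications of L'Hôpital's rule the quotient is (-36*cos(6*u + 24))/(2); substituting u = -4 gives -18.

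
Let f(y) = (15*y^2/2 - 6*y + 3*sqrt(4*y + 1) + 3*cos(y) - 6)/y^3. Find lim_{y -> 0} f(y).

12

Substitution gives 0/0; apply L'Hôpital's rule 3 times.
After differentiating numerator and denominator 3 times the quotient is (3*sin(y) + 72/(4*y + 1)^(5/2))/(6); at y = 0 this is 12.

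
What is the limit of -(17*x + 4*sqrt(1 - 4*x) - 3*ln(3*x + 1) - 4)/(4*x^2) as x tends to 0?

-11/8

Substitution gives 0/0; apply L'Hôpital's rule 2 times.
After differentiating numerator and denominator 2 times the quotient is (27/(3*x + 1)^2 - 16/(1 - 4*x)^(3/2))/(-8); at x = 0 this is -11/8.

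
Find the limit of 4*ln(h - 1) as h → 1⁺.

-∞

As h → 1⁺, h - 1 → 0⁺ and ln(h - 1) → −∞.
Multiplying by 4 gives -∞.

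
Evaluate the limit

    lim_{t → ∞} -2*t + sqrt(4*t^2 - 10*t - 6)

This has the form ∞ − ∞. Multiply and divide by the conjugate √(4*t^2 - 10*t - 6) + 2t.
That gives (-10t - 6) / (√(4*t^2 - 10*t - 6) + 2t).
Divide numerator and denominator by t: the limit is -10/(2·2) = -5/2.

-5/2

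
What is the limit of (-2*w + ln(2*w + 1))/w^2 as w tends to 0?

Direct substitution gives 0/0.
Apply L'Hôpital: lim (-2 + 2/(2*w + 1))/(2*w), still 0/0.
After 2 applications of L'Hôpital's rule the quotient is (-4/(2*w + 1)^2)/(2); substituting w = 0 gives -2.

-2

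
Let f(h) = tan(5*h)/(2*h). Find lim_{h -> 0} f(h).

5/2

Substitution gives 0/0.
Since tan(u)/u → 1 as u → 0, tan(5h)/(5h) → 1 and the limit is 5/2.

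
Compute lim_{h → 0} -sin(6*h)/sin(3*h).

-2

Substitution gives 0/0.
Divide numerator and denominator by h: sin(6h)/h → 6 and sin(3h)/h → 3, so the limit is -1·6/3 = -2.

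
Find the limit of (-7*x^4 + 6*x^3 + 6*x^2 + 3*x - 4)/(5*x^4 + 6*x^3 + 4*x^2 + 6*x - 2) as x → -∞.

-7/5

Numerator and denominator both have degree 4.
Dividing every term by x^4, all lower-order terms vanish and the limit is the ratio of leading coefficients, -7/(5) = -7/5.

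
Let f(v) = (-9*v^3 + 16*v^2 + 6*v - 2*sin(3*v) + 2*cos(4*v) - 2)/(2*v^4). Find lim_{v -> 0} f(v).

32/3

Substitution gives 0/0 (the numerator vanishes to order 4).
Expand each term to order v^4: the coefficient of v^4 in -2·sin(3v) is 0 and in 2·cos(4v) is 64/3.
Lower-order terms cancel with the polynomial part, so the numerator is (64/3)·v^4 + o(v^4), and the limit is (64/3)/(2) = 32/3.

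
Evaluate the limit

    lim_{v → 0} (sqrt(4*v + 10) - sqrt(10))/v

A 0/0 form; rationalise with √(10 + 4v) + √10. This collapses the numerator to 4v, leaving 4/(√(10 + 4v) + √10) → 4/(2√10) = √(10)/5.

√(10)/5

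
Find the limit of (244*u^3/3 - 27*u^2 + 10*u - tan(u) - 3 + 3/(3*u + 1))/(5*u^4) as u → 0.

243/5

Substitution gives 0/0 (the numerator vanishes to order 4).
Expand each term to order u^4: the coefficient of u^4 in 3·1/(1 + 3u) is 243 and in −tan(u) is 0.
Lower-order terms cancel with the polynomial part, so the numerator is (243)·u^4 + o(u^4), and the limit is (243)/(5) = 243/5.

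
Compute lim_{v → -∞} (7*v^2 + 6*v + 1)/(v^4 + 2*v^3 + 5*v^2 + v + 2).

The denominator has degree 4 and the numerator degree 2. Dividing numerator and denominator by v^4 sends every term to 0 except the leading denominator term, so the limit is 0.

0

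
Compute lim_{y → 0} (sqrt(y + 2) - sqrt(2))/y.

√(2)/4

A 0/0 form; rationalise with √(2 + y) + √2. This collapses the numerator to y, leaving 1/(√(2 + y) + √2) → 1/(2√2) = √(2)/4.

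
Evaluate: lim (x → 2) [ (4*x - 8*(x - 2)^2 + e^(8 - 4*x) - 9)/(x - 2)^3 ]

-32/3

Direct substitution gives 0/0.
Apply L'Hôpital: lim (-16*x - 4*e^(8 - 4*x) + 36)/(3*(x - 2)^2), still 0/0.
Apply L'Hôpital: lim (16*e^(8 - 4*x) - 16)/(6*x - 12), still 0/0.
After 3 applications of L'Hôpital's rule the quotient is (-64*e^(8 - 4*x))/(6); substituting x = 2 gives -32/3.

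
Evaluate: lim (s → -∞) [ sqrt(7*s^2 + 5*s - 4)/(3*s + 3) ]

-√(7)/3

For large |s|, √(7*s^2 + 5*s - 4) ≈ √7·|s| and the denominator ≈ 3s.
Since s → −∞, |s| = −s, giving −√7/(3) = -√(7)/3.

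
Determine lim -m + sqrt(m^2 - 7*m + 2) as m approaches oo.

An ∞ − ∞ form. Rationalising with the conjugate, the difference becomes (-7m + 2) / (√(m^2 - 7*m + 2) + m).
For large m the denominator behaves like 2·m, so the quotient tends to -7/2 = -7/2.

-7/2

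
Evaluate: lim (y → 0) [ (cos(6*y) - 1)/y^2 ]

-18

Direct substitution gives 0/0.
Apply L'Hôpital: lim (-6*sin(6*y))/(2*y), still 0/0.
After 2 applications of L'Hôpital's rule the quotient is (-36*cos(6*y))/(2); substituting y = 0 gives -18.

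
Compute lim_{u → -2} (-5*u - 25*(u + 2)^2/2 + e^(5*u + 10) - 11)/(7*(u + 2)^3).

Direct substitution gives 0/0.
Apply L'Hôpital: lim (-25*u + 5*e^(5*u + 10) - 55)/(21*(u + 2)^2), still 0/0.
Apply L'Hôpital: lim (25*e^(5*u + 10) - 25)/(42*u + 84), still 0/0.
After 3 applications of L'Hôpital's rule the quotient is (125*e^(5*u + 10))/(42); substituting u = -2 gives 125/42.

125/42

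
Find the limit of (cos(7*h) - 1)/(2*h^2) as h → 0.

-49/4

Direct substitution gives 0/0.
Apply L'Hôpital: lim (-7*sin(7*h))/(4*h), still 0/0.
After 2 applications of L'Hôpital's rule the quotient is (-49*cos(7*h))/(4); substituting h = 0 gives -49/4.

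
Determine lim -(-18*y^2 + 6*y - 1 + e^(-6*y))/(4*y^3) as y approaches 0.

9

Direct substitution gives 0/0.
Apply L'Hôpital: lim (-36*y + 6 - 6*e^(-6*y))/(-12*y^2), still 0/0.
Apply L'Hôpital: lim (-36 + 36*e^(-6*y))/(-24*y), still 0/0.
After 3 applications of L'Hôpital's rule the quotient is (-216*e^(-6*y))/(-24); substituting y = 0 gives 9.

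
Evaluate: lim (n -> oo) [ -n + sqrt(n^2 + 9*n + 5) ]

An ∞ − ∞ form. Rationalising with the conjugate, the difference becomes (9n + 5) / (√(n^2 + 9*n + 5) + n).
For large n the denominator behaves like 2·n, so the quotient tends to 9/2 = 9/2.

9/2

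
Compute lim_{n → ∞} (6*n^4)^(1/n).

1

Base → ∞ and exponent → 0: an ∞^0 form.
Take logs: (1/n)·ln(6·n^4) = (ln 6 + 4·ln n)/n → 0.
So the limit is e^0 = 1.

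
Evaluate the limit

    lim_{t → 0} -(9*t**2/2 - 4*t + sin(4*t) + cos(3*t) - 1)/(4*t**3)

8/3

Substitution gives 0/0 (the numerator vanishes to order 3).
Expand each term to order t^3: the coefficient of t^3 in cos(3t) is 0 and in sin(4t) is -32/3.
Lower-order terms cancel with the polynomial part, so the numerator is (-32/3)·t^3 + o(t^3), and the limit is (-32/3)/(-4) = 8/3.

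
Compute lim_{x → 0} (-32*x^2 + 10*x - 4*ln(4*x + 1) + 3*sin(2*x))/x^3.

Substitution gives 0/0; apply L'Hôpital's rule 3 times.
After differentiating numerator and denominator 3 times the quotient is (-24*cos(2*x) - 512/(4*x + 1)^3)/(6); at x = 0 this is -268/3.

-268/3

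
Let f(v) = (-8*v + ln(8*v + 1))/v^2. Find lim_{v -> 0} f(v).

Direct substitution gives 0/0.
Apply L'Hôpital: lim (-8 + 8/(8*v + 1))/(2*v), still 0/0.
After 2 applications of L'Hôpital's rule the quotient is (-64/(8*v + 1)^2)/(2); substituting v = 0 gives -32.

-32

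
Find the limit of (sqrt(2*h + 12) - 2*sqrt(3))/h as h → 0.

√(3)/6

Substitution gives 0/0. Multiply numerator and denominator by the conjugate √(12 + 2h) + √12.
The numerator becomes (12 + 2h) − 12 = 2h, so the expression simplifies to 2/(√(12 + 2h) + √12).
Letting h → 0 gives 2/(2√12) = √(3)/6.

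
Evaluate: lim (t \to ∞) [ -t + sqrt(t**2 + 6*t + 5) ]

This has the form ∞ − ∞. Multiply and divide by the conjugate √(t^2 + 6*t + 5) + t.
That gives (6t + 5) / (√(t^2 + 6*t + 5) + t).
Divide numerator and denominator by t: the limit is 6/(2·1) = 3.

3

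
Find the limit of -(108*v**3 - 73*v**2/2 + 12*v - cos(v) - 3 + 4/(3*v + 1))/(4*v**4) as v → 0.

-7775/96

Substitution gives 0/0; apply L'Hôpital's rule 4 times.
After differentiating numerator and denominator 4 times the quotient is (-cos(v) + 7776/(3*v + 1)^5)/(-96); at v = 0 this is -7775/96.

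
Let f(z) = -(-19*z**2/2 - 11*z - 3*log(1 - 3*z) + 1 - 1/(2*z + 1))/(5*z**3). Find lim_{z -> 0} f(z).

-7

Substitution gives 0/0 (the numerator vanishes to order 3).
Expand each term to order z^3: the coefficient of z^3 in -3·ln(1 - 3z) is 27 and in −1/(1 + 2z) is 8.
Lower-order terms cancel with the polynomial part, so the numerator is (35)·z^3 + o(z^3), and the limit is (35)/(-5) = -7.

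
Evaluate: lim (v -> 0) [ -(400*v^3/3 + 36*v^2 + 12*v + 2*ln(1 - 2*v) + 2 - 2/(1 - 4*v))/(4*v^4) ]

Substitution gives 0/0 (the numerator vanishes to order 4).
Expand each term to order v^4: the coefficient of v^4 in -2·1/(1 - 4v) is -512 and in 2·ln(1 - 2v) is -8.
Lower-order terms cancel with the polynomial part, so the numerator is (-520)·v^4 + o(v^4), and the limit is (-520)/(-4) = 130.

130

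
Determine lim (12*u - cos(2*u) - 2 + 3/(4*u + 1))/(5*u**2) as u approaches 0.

10

Substitution gives 0/0 (the numerator vanishes to order 2).
Expand each term to order u^2: the coefficient of u^2 in 3·1/(1 + 4u) is 48 and in −cos(2u) is 2.
Lower-order terms cancel with the polynomial part, so the numerator is (50)·u^2 + o(u^2), and the limit is (50)/(5) = 10.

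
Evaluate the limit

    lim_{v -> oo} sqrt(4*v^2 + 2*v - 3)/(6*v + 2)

For large |v|, √(4*v^2 + 2*v - 3) ≈ √4·|v| and the denominator ≈ 6v.
Since v → +∞, |v| = v, giving √4/(6) = 1/3.

1/3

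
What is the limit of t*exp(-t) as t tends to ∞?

Write as t^1/e^{1t}, an ∞/∞ form.
Exponential growth dominates any polynomial, so repeated L'Hôpital (or the standard result) gives 0.

0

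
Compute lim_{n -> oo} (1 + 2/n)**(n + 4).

The base → 1 and the exponent → ∞: a 1^∞ form.
Take logarithms: (n + 4)·ln(1 + 2/n). Since ln(1+u) ~ u for small u, this behaves like (n)·(2/n) → 2.
So the limit is e^(2).

e^(2)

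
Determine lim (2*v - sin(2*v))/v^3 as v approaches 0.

Direct substitution gives 0/0.
Apply L'Hôpital: lim (2 - 2*cos(2*v))/(3*v^2), still 0/0.
Apply L'Hôpital: lim (4*sin(2*v))/(6*v), still 0/0.
After 3 applications of L'Hôpital's rule the quotient is (8*cos(2*v))/(6); substituting v = 0 gives 4/3.

4/3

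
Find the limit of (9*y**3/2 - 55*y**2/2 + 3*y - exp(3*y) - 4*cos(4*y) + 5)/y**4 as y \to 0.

-1105/24

Substitution gives 0/0 (the numerator vanishes to order 4).
Expand each term to order y^4: the coefficient of y^4 in −e^(3y) is -27/8 and in -4·cos(4y) is -128/3.
Lower-order terms cancel with the polynomial part, so the numerator is (-1105/24)·y^4 + o(y^4), and the limit is (-1105/24)/(1) = -1105/24.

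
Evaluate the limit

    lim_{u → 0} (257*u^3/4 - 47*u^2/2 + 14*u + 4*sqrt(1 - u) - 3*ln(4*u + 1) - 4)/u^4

Substitution gives 0/0; apply L'Hôpital's rule 4 times.
After differentiating numerator and denominator 4 times the quotient is (4608/(4*u + 1)^4 - 15/(4*(1 - u)^(7/2)))/(24); at u = 0 this is 6139/32.

6139/32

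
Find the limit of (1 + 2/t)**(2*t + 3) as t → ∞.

e^(4)

Let L be the limit and take ln: ln L = lim (2t + 3)·ln(1 + 2/t) = lim (2t + 3)·(2/t + O(1/t²)) = 4.
Hence L = e^(4).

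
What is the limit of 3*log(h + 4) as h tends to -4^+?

-∞

As h → -4⁺, h + 4 → 0⁺ and ln(h + 4) → −∞.
Multiplying by 3 gives -∞.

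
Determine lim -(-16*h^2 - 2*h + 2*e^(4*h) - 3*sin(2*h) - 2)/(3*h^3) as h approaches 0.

-76/9

Substitution gives 0/0 (the numerator vanishes to order 3).
Expand each term to order h^3: the coefficient of h^3 in -3·sin(2h) is 4 and in 2·e^(4h) is 64/3.
Lower-order terms cancel with the polynomial part, so the numerator is (76/3)·h^3 + o(h^3), and the limit is (76/3)/(-3) = -76/9.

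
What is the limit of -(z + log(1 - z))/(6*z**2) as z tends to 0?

Direct substitution gives 0/0.
Apply L'Hôpital: lim (1 - 1/(1 - z))/(-12*z), still 0/0.
After 2 applications of L'Hôpital's rule the quotient is (-1/(1 - z)^2)/(-12); substituting z = 0 gives 1/12.

1/12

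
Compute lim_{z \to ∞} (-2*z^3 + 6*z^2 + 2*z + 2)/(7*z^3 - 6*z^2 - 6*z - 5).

Numerator and denominator both have degree 3.
Dividing every term by z^3, all lower-order terms vanish and the limit is the ratio of leading coefficients, -2/(7) = -2/7.

-2/7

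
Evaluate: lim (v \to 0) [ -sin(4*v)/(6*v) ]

-2/3

Substitution gives 0/0.
Write it as (4/(-6))·sin(4v)/(4v); since sin(u)/u → 1, the limit is -2/3.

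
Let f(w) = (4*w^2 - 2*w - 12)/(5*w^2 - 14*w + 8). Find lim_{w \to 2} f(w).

At w = 2 both the top and bottom vanish — a removable singularity. Factoring out (w - 2) from each leaves (4*w + 6)/(5*w - 4), which at w = 2 equals 7/3.

7/3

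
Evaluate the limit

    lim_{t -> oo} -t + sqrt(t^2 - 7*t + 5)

This has the form ∞ − ∞. Multiply and divide by the conjugate √(t^2 - 7*t + 5) + t.
That gives (-7t + 5) / (√(t^2 - 7*t + 5) + t).
Divide numerator and denominator by t: the limit is -7/(2·1) = -7/2.

-7/2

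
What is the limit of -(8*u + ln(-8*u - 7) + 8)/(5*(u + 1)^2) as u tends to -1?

32/5

Direct substitution gives 0/0.
Apply L'Hôpital: lim (8 - 8/(-8*u - 7))/(-10*u - 10), still 0/0.
After 2 applications of L'Hôpital's rule the quotient is (-64/(-8*u - 7)^2)/(-10); substituting u = -1 gives 32/5.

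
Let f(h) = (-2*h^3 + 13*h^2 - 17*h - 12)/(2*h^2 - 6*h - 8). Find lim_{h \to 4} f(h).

Direct substitution gives 0/0, so factor. Both numerator and denominator have (h - 4) as a factor.
After cancelling, the expression reduces to (-2*h^2 + 5*h + 3)/(2*h + 2).
Substituting h = 4 gives -9/10.

-9/10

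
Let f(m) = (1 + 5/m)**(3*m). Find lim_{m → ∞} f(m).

e^(15)

The base → 1 and the exponent → ∞: a 1^∞ form.
Take logarithms: (3m)·ln(1 + 5/m). Since ln(1+u) ~ u for small u, this behaves like (3m)·(5/m) → 15.
So the limit is e^(15).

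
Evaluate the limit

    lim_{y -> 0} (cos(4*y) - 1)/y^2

Direct substitution gives 0/0.
Apply L'Hôpital: lim (-4*sin(4*y))/(2*y), still 0/0.
After 2 applications of L'Hôpital's rule the quotient is (-16*cos(4*y))/(2); substituting y = 0 gives -8.

-8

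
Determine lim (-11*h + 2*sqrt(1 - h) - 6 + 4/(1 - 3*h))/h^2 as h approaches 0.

143/4

Substitution gives 0/0 (the numerator vanishes to order 2).
Expand each term to order h^2: the coefficient of h^2 in 2·√(1 - h) is -1/4 and in 4·1/(1 - 3h) is 36.
Lower-order terms cancel with the polynomial part, so the numerator is (143/4)·h^2 + o(h^2), and the limit is (143/4)/(1) = 143/4.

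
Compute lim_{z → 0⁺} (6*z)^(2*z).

1

Base → 0⁺ and exponent → 0⁺: a 0^0 form.
Take logs: 2z·ln(6z). This is 0·(−∞); rewriting as ln(6z)/(1/(2z)) and applying L'Hôpital gives 0.
Hence the limit is e^0 = 1.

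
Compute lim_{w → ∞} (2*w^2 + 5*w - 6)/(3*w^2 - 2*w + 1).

Numerator and denominator both have degree 2.
Dividing every term by w^2, all lower-order terms vanish and the limit is the ratio of leading coefficients, 2/(3) = 2/3.

2/3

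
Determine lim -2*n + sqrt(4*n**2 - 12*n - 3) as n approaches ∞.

-3

This has the form ∞ − ∞. Multiply and divide by the conjugate √(4*n^2 - 12*n - 3) + 2n.
That gives (-12n - 3) / (√(4*n^2 - 12*n - 3) + 2n).
Divide numerator and denominator by n: the limit is -12/(2·2) = -3.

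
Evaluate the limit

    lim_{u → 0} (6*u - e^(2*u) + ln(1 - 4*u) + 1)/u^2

-10

Substitution gives 0/0 (the numerator vanishes to order 2).
Expand each term to order u^2: the coefficient of u^2 in ln(1 - 4u) is -8 and in −e^(2u) is -2.
Lower-order terms cancel with the polynomial part, so the numerator is (-10)·u^2 + o(u^2), and the limit is (-10)/(1) = -10.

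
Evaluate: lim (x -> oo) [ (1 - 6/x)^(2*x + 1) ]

Let L be the limit and take ln: ln L = lim (2x + 1)·ln(1 - 6/x) = lim (2x + 1)·(-6/x + O(1/x²)) = -12.
Hence L = e^(-12).

e^(-12)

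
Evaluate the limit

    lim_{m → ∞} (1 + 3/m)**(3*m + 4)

e^(9)

The base → 1 and the exponent → ∞: a 1^∞ form.
Take logarithms: (3m + 4)·ln(1 + 3/m). Since ln(1+u) ~ u for small u, this behaves like (3m)·(3/m) → 9.
So the limit is e^(9).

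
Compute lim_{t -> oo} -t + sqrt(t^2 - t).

-1/2

An ∞ − ∞ form. Rationalising with the conjugate, the difference becomes (-t) / (√(t^2 - t) + t).
For large t the denominator behaves like 2·t, so the quotient tends to -1/2 = -1/2.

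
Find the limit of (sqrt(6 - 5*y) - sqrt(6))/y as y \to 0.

A 0/0 form; rationalise with √(6 - 5y) + √6. This collapses the numerator to -5y, leaving -5/(√(6 - 5y) + √6) → -5/(2√6) = -5*√(6)/12.

-5*√(6)/12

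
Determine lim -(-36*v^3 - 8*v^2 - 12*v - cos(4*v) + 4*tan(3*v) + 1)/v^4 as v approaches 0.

32/3

Substitution gives 0/0 (the numerator vanishes to order 4).
Expand each term to order v^4: the coefficient of v^4 in 4·tan(3v) is 0 and in −cos(4v) is -32/3.
Lower-order terms cancel with the polynomial part, so the numerator is (-32/3)·v^4 + o(v^4), and the limit is (-32/3)/(-1) = 32/3.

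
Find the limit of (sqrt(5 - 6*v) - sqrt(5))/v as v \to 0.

A 0/0 form; rationalise with √(5 - 6v) + √5. This collapses the numerator to -6v, leaving -6/(√(5 - 6v) + √5) → -6/(2√5) = -3*√(5)/5.

-3*√(5)/5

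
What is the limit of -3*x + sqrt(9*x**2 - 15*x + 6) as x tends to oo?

-5/2

This has the form ∞ − ∞. Multiply and divide by the conjugate √(9*x^2 - 15*x + 6) + 3x.
That gives (-15x + 6) / (√(9*x^2 - 15*x + 6) + 3x).
Divide numerator and denominator by x: the limit is -15/(2·3) = -5/2.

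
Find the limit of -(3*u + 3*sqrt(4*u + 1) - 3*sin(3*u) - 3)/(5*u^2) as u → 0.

Substitution gives 0/0 (the numerator vanishes to order 2).
Expand each term to order u^2: the coefficient of u^2 in 3·√(1 + 4u) is -6 and in -3·sin(3u) is 0.
Lower-order terms cancel with the polynomial part, so the numerator is (-6)·u^2 + o(u^2), and the limit is (-6)/(-5) = 6/5.

6/5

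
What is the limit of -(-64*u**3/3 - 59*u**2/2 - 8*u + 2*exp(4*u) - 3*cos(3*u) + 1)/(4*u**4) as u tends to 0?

-269/96

Substitution gives 0/0; apply L'Hôpital's rule 4 times.
After differentiating numerator and denominator 4 times the quotient is (512*e^(4*u) - 243*cos(3*u))/(-96); at u = 0 this is -269/96.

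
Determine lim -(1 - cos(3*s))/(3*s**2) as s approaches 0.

Substitution gives 0/0.
Use (1 − cos u)/u² → 1/2 with u = 3s: the limit is 3²/(2·(-3)) = -3/2.

-3/2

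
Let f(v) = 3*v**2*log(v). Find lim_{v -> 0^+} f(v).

This is a 0·(−∞) form. Rewrite as 3·ln(v) / v^(−2) and apply L'Hôpital:
the derivative quotient is 3·(1/v) / (−2·v^(−3)) = (-3/2)·v^2 → 0.

0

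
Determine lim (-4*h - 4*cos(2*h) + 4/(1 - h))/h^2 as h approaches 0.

Substitution gives 0/0 (the numerator vanishes to order 2).
Expand each term to order h^2: the coefficient of h^2 in -4·cos(2h) is 8 and in 4·1/(1 - h) is 4.
Lower-order terms cancel with the polynomial part, so the numerator is (12)·h^2 + o(h^2), and the limit is (12)/(1) = 12.

12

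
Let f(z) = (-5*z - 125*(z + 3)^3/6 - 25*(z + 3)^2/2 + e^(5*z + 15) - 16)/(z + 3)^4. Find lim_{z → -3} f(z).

Direct substitution gives 0/0.
Apply L'Hôpital: lim (-25*z - 125*(z + 3)^2/2 + 5*e^(5*z + 15) - 80)/(4*(z + 3)^3), still 0/0.
Apply L'Hôpital: lim (-125*z + 25*e^(5*z + 15) - 400)/(12*(z + 3)^2), still 0/0.
Apply L'Hôpital: lim (125*e^(5*z + 15) - 125)/(24*z + 72), still 0/0.
After 4 applications of L'Hôpital's rule the quotient is (625*e^(5*z + 15))/(24); substituting z = -3 gives 625/24.

625/24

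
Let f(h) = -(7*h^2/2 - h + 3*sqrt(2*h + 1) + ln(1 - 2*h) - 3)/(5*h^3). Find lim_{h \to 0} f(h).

7/30

Substitution gives 0/0; apply L'Hôpital's rule 3 times.
After differentiating numerator and denominator 3 times the quotient is (9/(2*h + 1)^(5/2) + 16/(2*h - 1)^3)/(-30); at h = 0 this is 7/30.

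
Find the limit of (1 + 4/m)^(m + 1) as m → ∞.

Let L be the limit and take ln: ln L = lim (m + 1)·ln(1 + 4/m) = lim (m + 1)·(4/m + O(1/m²)) = 4.
Hence L = e^(4).

e^(4)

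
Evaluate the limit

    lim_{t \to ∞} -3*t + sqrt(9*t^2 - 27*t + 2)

-9/2

This has the form ∞ − ∞. Multiply and divide by the conjugate √(9*t^2 - 27*t + 2) + 3t.
That gives (-27t + 2) / (√(9*t^2 - 27*t + 2) + 3t).
Divide numerator and denominator by t: the limit is -27/(2·3) = -9/2.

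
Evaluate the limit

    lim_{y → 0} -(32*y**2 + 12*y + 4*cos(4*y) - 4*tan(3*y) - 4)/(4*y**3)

9

Substitution gives 0/0; apply L'Hôpital's rule 3 times.
After differentiating numerator and denominator 3 times the quotient is (256*sin(4*y) - 648*tan(3*y)^4 - 864*tan(3*y)^2 - 216)/(-24); at y = 0 this is 9.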